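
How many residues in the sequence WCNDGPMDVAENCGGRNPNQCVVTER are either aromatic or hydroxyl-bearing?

Aromatic: F, W, Y. Hydroxyl-bearing: S, T, Y.
Aromatic residues here: W1 (1).
Hydroxyl-bearing residues here: T24 (1).
(Y belongs to both groups, but none appear in this sequence.) Total = 1 + 1 = 2.

2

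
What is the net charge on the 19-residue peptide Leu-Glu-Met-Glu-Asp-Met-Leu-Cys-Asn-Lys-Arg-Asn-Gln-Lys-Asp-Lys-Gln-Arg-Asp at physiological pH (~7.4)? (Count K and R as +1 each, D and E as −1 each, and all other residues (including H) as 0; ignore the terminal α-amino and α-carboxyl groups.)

Positive (K, R): Lys10, Arg11, Lys14, Lys16, Arg18 → +5.
Negative (D, E): Glu2, Glu4, Asp5, Asp15, Asp19 → −5.
Net charge = (+5) + (−5) = 0.

0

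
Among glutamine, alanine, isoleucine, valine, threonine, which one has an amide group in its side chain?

glutamine

The amide-side-chain residues are Asn (N) and Gln (Q).
Of the listed options, only glutamine belongs to this group.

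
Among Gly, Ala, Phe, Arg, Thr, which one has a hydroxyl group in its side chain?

Thr

S, T, and Y are the three residues with a side-chain hydroxyl.
Of the listed options, only Thr belongs to this group.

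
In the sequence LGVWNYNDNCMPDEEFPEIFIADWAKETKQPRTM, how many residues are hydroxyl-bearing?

Serine (S), threonine (T), and tyrosine (Y) each carry a hydroxyl group on the side chain.
Matching residues: Y6, T28, T33.

3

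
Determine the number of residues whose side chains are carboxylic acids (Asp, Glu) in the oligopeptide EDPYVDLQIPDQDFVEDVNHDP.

Matching residues: E1, D2, D6, D11, D13, E16, D17, D21.

8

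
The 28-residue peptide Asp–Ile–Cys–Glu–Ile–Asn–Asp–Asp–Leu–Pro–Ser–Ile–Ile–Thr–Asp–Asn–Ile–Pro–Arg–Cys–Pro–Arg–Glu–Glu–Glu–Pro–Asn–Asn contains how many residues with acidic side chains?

8

Aspartate (D) and glutamate (E) have carboxylic-acid side chains and are the acidic amino acids.
Matching residues: Asp1, Glu4, Asp7, Asp8, Asp15, Glu23, Glu24, Glu25.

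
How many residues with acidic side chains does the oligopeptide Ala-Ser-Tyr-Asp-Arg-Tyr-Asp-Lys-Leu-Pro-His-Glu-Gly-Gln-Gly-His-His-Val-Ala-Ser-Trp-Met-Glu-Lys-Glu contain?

5

Aspartate (D) and glutamate (E) have carboxylic-acid side chains and are the acidic amino acids.
Matching residues: Asp4, Asp7, Glu12, Glu23, Glu25.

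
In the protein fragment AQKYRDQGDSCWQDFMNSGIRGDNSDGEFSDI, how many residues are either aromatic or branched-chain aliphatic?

Aromatic: F, W, Y. Branched-chain aliphatic: I, L, V.
Aromatic residues here: Y4, W12, F15, F29 (4).
Branched-chain aliphatic residues here: I20, I32 (2).
The two groups share no amino acid, so total = 4 + 2 = 6.

6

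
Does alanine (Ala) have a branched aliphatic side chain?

No

Valine (V), leucine (L), and isoleucine (I) are the branched-chain amino acids.
Alanine is not in this group.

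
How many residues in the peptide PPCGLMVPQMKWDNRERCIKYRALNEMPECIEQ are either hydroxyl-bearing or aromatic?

2

Hydroxyl-bearing: S, T, Y. Aromatic: F, W, Y.
Hydroxyl-bearing residues here: Y21 (1).
Aromatic residues here: W12, Y21 (2).
Y is in both groups, so the 1 Y residue must not be double-counted.
Total = 1 + 2 − 1 = 2.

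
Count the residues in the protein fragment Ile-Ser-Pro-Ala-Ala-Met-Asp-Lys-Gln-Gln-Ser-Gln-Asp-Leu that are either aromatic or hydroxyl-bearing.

Aromatic: F, W, Y. Hydroxyl-bearing: S, T, Y.
Aromatic residues here: none (0).
Hydroxyl-bearing residues here: Ser2, Ser11 (2).
(Y belongs to both groups, but none appear in this sequence.) Total = 0 + 2 = 2.

2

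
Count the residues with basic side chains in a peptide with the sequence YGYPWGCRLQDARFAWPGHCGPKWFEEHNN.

5

Lysine (K), arginine (R), and histidine (H) have basic, nitrogen-containing side chains.
Matching residues: R8, R13, H19, K23, H28.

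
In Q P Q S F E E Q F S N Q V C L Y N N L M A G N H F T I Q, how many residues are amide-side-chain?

9

Asparagine (N) and glutamine (Q) have uncharged amide side chains.
Matching residues: Q1, Q3, Q8, N11, Q12, N17, N18, N23, Q28.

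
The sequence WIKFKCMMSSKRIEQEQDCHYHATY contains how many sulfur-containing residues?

4

Only Cys (C) and Met (M) have a sulfur atom in the side chain.
Matching residues: C6, M7, M8, C19.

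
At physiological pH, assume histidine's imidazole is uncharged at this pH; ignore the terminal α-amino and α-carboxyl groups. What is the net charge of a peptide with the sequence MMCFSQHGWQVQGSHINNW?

0

At pH ~7.4 the Lys and Arg side chains are protonated (+1), the Asp and Glu side chains are deprotonated (−1), and with His taken as neutral all other side chains carry no charge.
Positive (K, R): none → +0.
Negative (D, E): none → −0.
Net charge = (+0) + (−0) = 0.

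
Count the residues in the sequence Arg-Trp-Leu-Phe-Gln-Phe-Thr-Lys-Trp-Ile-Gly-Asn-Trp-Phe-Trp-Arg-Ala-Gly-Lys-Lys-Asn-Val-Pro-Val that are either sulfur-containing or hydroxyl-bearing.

1

Sulfur-containing: C, M. Hydroxyl-bearing: S, T, Y.
Sulfur-containing residues here: none (0).
Hydroxyl-bearing residues here: Thr7 (1).
The two groups share no amino acid, so total = 0 + 1 = 1.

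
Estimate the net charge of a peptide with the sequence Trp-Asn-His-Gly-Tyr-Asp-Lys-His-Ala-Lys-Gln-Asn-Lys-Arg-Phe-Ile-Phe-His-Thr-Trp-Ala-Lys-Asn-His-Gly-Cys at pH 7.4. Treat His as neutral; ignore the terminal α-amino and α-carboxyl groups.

The side chains ionized at physiological pH are Lys/Arg (+1) and Asp/Glu (−1); with His treated as neutral, nothing else contributes.
Positive (K, R): Lys7, Lys10, Lys13, Arg14, Lys22 → +5.
Negative (D, E): Asp6 → −1.
Net charge = (+5) + (−1) = +4.

+4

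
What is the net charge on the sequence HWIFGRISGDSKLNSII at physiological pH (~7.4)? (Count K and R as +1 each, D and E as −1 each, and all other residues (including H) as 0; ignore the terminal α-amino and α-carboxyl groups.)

+1

Positive (K, R): R6, K12 → +2.
Negative (D, E): D10 → −1.
Net charge = (+2) + (−1) = +1.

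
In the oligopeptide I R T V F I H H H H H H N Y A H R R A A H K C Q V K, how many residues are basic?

13

Lysine (K), arginine (R), and histidine (H) have basic, nitrogen-containing side chains.
Matching residues: R2, H7, H8, H9, H10, H11, H12, H16, R17, R18, H21, K22, K26.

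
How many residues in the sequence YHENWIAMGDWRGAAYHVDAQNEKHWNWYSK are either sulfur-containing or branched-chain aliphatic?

3

Sulfur-containing: C, M. Branched-chain aliphatic: I, L, V.
Sulfur-containing residues here: M8 (1).
Branched-chain aliphatic residues here: I6, V18 (2).
The two groups share no amino acid, so total = 1 + 2 = 3.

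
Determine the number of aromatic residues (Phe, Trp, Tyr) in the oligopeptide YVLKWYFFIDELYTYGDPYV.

Matching residues: Y1, W5, Y6, F7, F8, Y13, Y15, Y19.

8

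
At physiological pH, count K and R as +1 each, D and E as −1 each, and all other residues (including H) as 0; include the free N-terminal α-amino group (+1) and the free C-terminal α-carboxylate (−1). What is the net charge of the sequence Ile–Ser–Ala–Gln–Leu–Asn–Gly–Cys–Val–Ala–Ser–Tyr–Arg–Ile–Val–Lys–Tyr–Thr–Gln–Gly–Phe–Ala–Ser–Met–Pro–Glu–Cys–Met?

Positive (K, R): Arg13, Lys16 → +2.
Negative (D, E): Glu26 → −1.
The N-terminus (+1) and C-terminus (−1) cancel.
Net charge = (+2) + (−1) = +1.

+1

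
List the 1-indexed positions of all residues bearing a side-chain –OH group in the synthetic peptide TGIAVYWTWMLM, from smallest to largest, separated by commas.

1, 6, 8

Serine (S), threonine (T), and tyrosine (Y) each carry a hydroxyl group on the side chain.
Matching residues: T1, Y6, T8.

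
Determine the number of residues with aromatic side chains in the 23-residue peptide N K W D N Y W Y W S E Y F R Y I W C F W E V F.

12

F, W, and Y each carry an aromatic ring on the side chain.
Matching residues: W3, Y6, W7, Y8, W9, Y12, F13, Y15, W17, F19, W20, F23.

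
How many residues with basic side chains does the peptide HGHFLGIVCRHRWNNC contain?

The basic amino acids are Lys (K), Arg (R), and His (H).
Matching residues: H1, H3, R10, H11, R12.

5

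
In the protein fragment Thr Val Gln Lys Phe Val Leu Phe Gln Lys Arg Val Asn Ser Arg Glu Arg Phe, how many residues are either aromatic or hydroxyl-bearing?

5

Aromatic: F, W, Y. Hydroxyl-bearing: S, T, Y.
Aromatic residues here: Phe5, Phe8, Phe18 (3).
Hydroxyl-bearing residues here: Thr1, Ser14 (2).
(Y belongs to both groups, but none appear in this sequence.) Total = 3 + 2 = 5.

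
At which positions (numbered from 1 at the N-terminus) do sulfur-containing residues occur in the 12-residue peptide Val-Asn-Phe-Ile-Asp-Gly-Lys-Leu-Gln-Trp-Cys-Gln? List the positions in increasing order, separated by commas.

Only Cys (C) and Met (M) have a sulfur atom in the side chain.
Matching residues: Cys11.

11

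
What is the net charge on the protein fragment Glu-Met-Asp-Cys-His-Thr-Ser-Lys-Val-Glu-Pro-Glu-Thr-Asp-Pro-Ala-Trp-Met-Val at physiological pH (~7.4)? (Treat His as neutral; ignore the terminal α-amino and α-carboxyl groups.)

At pH ~7.4 the Lys and Arg side chains are protonated (+1), the Asp and Glu side chains are deprotonated (−1), and with His taken as neutral all other side chains carry no charge.
Positive (K, R): Lys8 → +1.
Negative (D, E): Glu1, Asp3, Glu10, Glu12, Asp14 → −5.
Net charge = (+1) + (−5) = −4.

-4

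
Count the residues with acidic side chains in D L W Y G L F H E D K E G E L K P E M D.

Only D (aspartate) and E (glutamate) carry a side-chain carboxylic acid.
Matching residues: D1, E9, D10, E12, E14, E18, D20.

7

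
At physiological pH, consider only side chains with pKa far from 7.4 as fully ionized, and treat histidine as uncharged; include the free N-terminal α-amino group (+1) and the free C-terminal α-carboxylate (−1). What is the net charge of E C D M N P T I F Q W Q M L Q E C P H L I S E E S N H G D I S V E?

Near pH 7.4, K and R contribute +1 each, D and E contribute −1 each, and every other side chain (His included, as stated) is uncharged.
Positive (K, R): none → +0.
Negative (D, E): E1, D3, E16, E23, E24, D29, E33 → −7.
The N-terminus (+1) and C-terminus (−1) cancel.
Net charge = (+0) + (−7) = −7.

-7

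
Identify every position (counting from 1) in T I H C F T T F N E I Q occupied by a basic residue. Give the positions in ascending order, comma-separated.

The basic amino acids are Lys (K), Arg (R), and His (H).
Matching residues: H3.

3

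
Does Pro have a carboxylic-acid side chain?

The acidic residues are Asp (D) and Glu (E), whose side chains end in a carboxylate group.
Proline is not in this group.

No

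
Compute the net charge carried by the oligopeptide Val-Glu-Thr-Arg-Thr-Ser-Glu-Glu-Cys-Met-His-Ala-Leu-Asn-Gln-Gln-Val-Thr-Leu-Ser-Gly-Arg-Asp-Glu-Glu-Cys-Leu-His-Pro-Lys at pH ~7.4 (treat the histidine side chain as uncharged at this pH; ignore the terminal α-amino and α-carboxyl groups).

-3

The side chains ionized at physiological pH are Lys/Arg (+1) and Asp/Glu (−1); with His treated as neutral, nothing else contributes.
Positive (K, R): Arg4, Arg22, Lys30 → +3.
Negative (D, E): Glu2, Glu7, Glu8, Asp23, Glu24, Glu25 → −6.
Net charge = (+3) + (−6) = −3.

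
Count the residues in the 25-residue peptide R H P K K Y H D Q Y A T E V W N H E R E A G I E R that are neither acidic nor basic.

12

Acidic: D, E. Basic: K, R, H. All other residues are neither.
Matching residues: P3, Y6, Q9, Y10, A11, T12, V14, W15, N16, A21, G22, I23.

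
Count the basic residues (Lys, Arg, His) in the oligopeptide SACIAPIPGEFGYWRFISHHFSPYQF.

Matching residues: R15, H19, H20.

3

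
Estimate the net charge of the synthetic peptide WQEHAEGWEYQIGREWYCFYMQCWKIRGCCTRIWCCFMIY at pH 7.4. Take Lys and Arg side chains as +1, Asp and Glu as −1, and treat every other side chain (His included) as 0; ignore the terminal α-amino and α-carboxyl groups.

0

Positive (K, R): R14, K25, R27, R32 → +4.
Negative (D, E): E3, E6, E9, E15 → −4.
Net charge = (+4) + (−4) = 0.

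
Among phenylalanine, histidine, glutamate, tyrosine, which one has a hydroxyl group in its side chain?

The –OH-bearing residues are Ser, Thr (aliphatic alcohols), and Tyr (phenol).
Of the listed options, only tyrosine belongs to this group.

tyrosine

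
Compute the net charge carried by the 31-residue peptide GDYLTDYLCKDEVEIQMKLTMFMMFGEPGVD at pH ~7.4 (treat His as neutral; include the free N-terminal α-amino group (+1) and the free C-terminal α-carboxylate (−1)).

-5

Near pH 7.4, K and R contribute +1 each, D and E contribute −1 each, and every other side chain (His included, as stated) is uncharged.
Positive (K, R): K10, K18 → +2.
Negative (D, E): D2, D6, D11, E12, E14, E27, D31 → −7.
The N-terminus (+1) and C-terminus (−1) cancel.
Net charge = (+2) + (−7) = −5.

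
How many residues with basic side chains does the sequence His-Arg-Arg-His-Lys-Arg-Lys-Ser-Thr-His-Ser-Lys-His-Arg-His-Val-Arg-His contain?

K, R, and H are the three residues with basic side chains (ε-amine, guanidinium, and imidazole respectively).
Matching residues: His1, Arg2, Arg3, His4, Lys5, Arg6, Lys7, His10, Lys12, His13, Arg14, His15, Arg17, His18.

14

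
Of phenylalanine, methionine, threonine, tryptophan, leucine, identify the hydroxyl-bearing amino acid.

S, T, and Y are the three residues with a side-chain hydroxyl.
Of the listed options, only threonine belongs to this group.

threonine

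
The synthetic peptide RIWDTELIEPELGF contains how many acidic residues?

4

The acidic residues are Asp (D) and Glu (E), whose side chains end in a carboxylate group.
Matching residues: D4, E6, E9, E11.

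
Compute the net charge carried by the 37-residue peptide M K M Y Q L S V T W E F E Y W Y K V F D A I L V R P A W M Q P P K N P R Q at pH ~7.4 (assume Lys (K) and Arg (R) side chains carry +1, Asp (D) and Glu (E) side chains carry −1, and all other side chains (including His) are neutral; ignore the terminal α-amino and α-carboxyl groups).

Positive (K, R): K2, K17, R25, K33, R36 → +5.
Negative (D, E): E11, E13, D20 → −3.
Net charge = (+5) + (−3) = +2.

+2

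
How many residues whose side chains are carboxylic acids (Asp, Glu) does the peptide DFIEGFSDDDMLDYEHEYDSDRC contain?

Matching residues: D1, E4, D8, D9, D10, D13, E15, E17, D19, D21.

10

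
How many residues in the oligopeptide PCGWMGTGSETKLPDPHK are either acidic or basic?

5

Acidic: D, E. Basic: H, K, R.
Acidic residues here: E10, D15 (2).
Basic residues here: K12, H17, K18 (3).
The two groups share no amino acid, so total = 2 + 3 = 5.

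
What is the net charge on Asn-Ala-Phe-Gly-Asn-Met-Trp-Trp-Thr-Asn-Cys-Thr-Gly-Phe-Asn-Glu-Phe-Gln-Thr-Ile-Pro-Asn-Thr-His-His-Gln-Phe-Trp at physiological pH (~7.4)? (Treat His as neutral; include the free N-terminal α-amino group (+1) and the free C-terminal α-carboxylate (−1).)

-1

The side chains ionized at physiological pH are Lys/Arg (+1) and Asp/Glu (−1); with His treated as neutral, nothing else contributes.
Positive (K, R): none → +0.
Negative (D, E): Glu16 → −1.
The N-terminus (+1) and C-terminus (−1) cancel.
Net charge = (+0) + (−1) = −1.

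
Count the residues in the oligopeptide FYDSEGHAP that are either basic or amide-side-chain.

Basic: H, K, R. Amide-side-chain: N, Q.
Basic residues here: H7 (1).
Amide-side-chain residues here: none (0).
The two groups share no amino acid, so total = 1 + 0 = 1.

1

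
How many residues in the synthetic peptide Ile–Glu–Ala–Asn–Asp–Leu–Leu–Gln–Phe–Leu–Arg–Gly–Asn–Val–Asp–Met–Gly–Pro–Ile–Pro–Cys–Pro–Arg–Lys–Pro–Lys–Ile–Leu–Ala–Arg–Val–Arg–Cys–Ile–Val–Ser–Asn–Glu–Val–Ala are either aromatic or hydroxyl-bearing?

2

Aromatic: F, W, Y. Hydroxyl-bearing: S, T, Y.
Aromatic residues here: Phe9 (1).
Hydroxyl-bearing residues here: Ser36 (1).
(Y belongs to both groups, but none appear in this sequence.) Total = 1 + 1 = 2.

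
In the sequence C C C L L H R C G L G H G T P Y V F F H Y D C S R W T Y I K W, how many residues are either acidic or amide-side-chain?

1

Acidic: D, E. Amide-side-chain: N, Q.
Acidic residues here: D22 (1).
Amide-side-chain residues here: none (0).
The two groups share no amino acid, so total = 1 + 0 = 1.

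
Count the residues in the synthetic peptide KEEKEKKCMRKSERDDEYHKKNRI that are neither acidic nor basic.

6

Acidic: D, E. Basic: K, R, H. All other residues are neither.
Matching residues: C8, M9, S12, Y18, N22, I24.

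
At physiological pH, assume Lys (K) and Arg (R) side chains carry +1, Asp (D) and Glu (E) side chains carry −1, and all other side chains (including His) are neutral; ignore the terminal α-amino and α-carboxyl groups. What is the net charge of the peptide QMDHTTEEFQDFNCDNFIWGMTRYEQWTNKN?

-4

Positive (K, R): R23, K30 → +2.
Negative (D, E): D3, E7, E8, D11, D15, E25 → −6.
Net charge = (+2) + (−6) = −4.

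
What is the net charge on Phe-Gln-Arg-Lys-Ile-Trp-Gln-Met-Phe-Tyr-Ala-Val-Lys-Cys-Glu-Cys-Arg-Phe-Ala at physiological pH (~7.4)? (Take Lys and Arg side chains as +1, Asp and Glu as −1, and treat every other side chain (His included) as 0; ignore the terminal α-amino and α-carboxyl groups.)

+3

Positive (K, R): Arg3, Lys4, Lys13, Arg17 → +4.
Negative (D, E): Glu15 → −1.
Net charge = (+4) + (−1) = +3.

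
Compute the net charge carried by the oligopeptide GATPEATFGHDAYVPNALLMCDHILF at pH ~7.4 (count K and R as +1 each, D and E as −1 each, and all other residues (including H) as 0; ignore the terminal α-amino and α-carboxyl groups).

-3

Positive (K, R): none → +0.
Negative (D, E): E5, D11, D22 → −3.
Net charge = (+0) + (−3) = −3.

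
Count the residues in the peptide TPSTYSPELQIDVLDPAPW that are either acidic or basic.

3

Acidic: D, E. Basic: H, K, R.
Acidic residues here: E8, D12, D15 (3).
Basic residues here: none (0).
The two groups share no amino acid, so total = 3 + 0 = 3.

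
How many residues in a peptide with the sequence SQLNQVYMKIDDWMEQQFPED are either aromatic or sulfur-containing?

Aromatic: F, W, Y. Sulfur-containing: C, M.
Aromatic residues here: Y7, W13, F18 (3).
Sulfur-containing residues here: M8, M14 (2).
The two groups share no amino acid, so total = 3 + 2 = 5.

5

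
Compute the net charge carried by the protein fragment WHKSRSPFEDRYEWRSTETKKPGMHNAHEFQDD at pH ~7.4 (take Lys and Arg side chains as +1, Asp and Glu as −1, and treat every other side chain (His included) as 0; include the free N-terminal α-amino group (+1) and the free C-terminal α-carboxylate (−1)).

Positive (K, R): K3, R5, R11, R15, K20, K21 → +6.
Negative (D, E): E9, D10, E13, E18, E29, D32, D33 → −7.
The N-terminus (+1) and C-terminus (−1) cancel.
Net charge = (+6) + (−7) = −1.

-1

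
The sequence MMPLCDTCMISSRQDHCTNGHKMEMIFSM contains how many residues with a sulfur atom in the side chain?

9

Cysteine (C, thiol) and methionine (M, thioether) are the two sulfur-containing amino acids.
Matching residues: M1, M2, C5, C8, M9, C17, M23, M25, M29.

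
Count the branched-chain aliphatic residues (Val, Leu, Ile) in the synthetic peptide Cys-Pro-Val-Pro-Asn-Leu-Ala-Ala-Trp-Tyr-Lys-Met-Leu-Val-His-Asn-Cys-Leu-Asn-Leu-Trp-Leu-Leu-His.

8

Matching residues: Val3, Leu6, Leu13, Val14, Leu18, Leu20, Leu22, Leu23.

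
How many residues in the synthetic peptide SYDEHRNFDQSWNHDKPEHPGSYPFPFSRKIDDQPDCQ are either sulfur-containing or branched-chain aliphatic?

2

Sulfur-containing: C, M. Branched-chain aliphatic: I, L, V.
Sulfur-containing residues here: C37 (1).
Branched-chain aliphatic residues here: I31 (1).
The two groups share no amino acid, so total = 1 + 1 = 2.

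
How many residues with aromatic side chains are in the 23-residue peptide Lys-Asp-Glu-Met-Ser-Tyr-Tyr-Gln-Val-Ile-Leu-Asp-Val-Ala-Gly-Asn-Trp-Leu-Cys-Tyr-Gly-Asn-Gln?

4

F, W, and Y each carry an aromatic ring on the side chain.
Matching residues: Tyr6, Tyr7, Trp17, Tyr20.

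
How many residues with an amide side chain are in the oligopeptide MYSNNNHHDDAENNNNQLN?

The amide-side-chain residues are Asn (N) and Gln (Q).
Matching residues: N4, N5, N6, N13, N14, N15, N16, Q17, N19.

9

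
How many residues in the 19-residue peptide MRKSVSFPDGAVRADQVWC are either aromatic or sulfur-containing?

4

Aromatic: F, W, Y. Sulfur-containing: C, M.
Aromatic residues here: F7, W18 (2).
Sulfur-containing residues here: M1, C19 (2).
The two groups share no amino acid, so total = 2 + 2 = 4.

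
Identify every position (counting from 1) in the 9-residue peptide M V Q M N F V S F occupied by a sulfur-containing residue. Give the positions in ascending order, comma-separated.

Matching residues: M1, M4.

1, 4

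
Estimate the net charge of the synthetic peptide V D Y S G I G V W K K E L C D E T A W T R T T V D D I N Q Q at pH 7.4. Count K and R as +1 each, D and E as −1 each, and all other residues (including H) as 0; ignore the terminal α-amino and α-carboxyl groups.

-3

Positive (K, R): K10, K11, R21 → +3.
Negative (D, E): D2, E12, D15, E16, D25, D26 → −6.
Net charge = (+3) + (−6) = −3.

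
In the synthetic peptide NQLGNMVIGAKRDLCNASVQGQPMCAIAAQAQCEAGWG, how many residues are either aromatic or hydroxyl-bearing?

2

Aromatic: F, W, Y. Hydroxyl-bearing: S, T, Y.
Aromatic residues here: W37 (1).
Hydroxyl-bearing residues here: S18 (1).
(Y belongs to both groups, but none appear in this sequence.) Total = 1 + 1 = 2.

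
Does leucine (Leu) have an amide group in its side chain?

The amide-side-chain residues are Asn (N) and Gln (Q).
Leucine is not in this group.

No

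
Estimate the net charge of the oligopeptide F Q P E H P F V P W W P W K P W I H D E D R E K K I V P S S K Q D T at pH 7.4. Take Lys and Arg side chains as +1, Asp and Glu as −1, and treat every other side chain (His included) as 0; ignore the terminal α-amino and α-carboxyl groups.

Positive (K, R): K14, R22, K24, K25, K31 → +5.
Negative (D, E): E4, D19, E20, D21, E23, D33 → −6.
Net charge = (+5) + (−6) = −1.

-1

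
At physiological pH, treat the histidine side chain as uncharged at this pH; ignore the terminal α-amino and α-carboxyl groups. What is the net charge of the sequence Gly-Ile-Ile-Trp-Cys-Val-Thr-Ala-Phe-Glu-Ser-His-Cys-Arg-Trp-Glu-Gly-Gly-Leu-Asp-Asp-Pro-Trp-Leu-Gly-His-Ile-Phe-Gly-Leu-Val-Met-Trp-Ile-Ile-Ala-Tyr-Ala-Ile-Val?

Near pH 7.4, K and R contribute +1 each, D and E contribute −1 each, and every other side chain (His included, as stated) is uncharged.
Positive (K, R): Arg14 → +1.
Negative (D, E): Glu10, Glu16, Asp20, Asp21 → −4.
Net charge = (+1) + (−4) = −3.

-3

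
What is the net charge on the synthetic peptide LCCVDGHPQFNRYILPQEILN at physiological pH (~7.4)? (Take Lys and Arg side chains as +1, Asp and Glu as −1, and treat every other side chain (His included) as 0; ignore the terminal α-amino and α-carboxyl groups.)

Positive (K, R): R12 → +1.
Negative (D, E): D5, E18 → −2.
Net charge = (+1) + (−2) = −1.

-1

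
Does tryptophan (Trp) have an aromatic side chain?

Yes

Phenylalanine (F), tryptophan (W), and tyrosine (Y) have aromatic ring side chains.
Tryptophan is in this group.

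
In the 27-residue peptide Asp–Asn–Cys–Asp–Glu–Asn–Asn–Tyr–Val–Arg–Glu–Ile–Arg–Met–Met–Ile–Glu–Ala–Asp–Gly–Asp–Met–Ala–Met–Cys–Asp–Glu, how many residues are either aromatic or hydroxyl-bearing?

Aromatic: F, W, Y. Hydroxyl-bearing: S, T, Y.
Aromatic residues here: Tyr8 (1).
Hydroxyl-bearing residues here: Tyr8 (1).
Y is in both groups, so the 1 Y residue must not be double-counted.
Total = 1 + 1 − 1 = 1.

1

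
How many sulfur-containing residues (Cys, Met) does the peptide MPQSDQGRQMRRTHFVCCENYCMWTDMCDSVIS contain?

8

Matching residues: M1, M10, C17, C18, C22, M23, M27, C28.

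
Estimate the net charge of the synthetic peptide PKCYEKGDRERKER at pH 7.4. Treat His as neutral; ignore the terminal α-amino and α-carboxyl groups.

+2

Near pH 7.4, K and R contribute +1 each, D and E contribute −1 each, and every other side chain (His included, as stated) is uncharged.
Positive (K, R): K2, K6, R9, R11, K12, R14 → +6.
Negative (D, E): E5, D8, E10, E13 → −4.
Net charge = (+6) + (−4) = +2.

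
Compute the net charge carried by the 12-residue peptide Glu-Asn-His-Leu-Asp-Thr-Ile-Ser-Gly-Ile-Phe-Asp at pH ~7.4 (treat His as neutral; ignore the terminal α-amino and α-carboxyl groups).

At pH ~7.4 the Lys and Arg side chains are protonated (+1), the Asp and Glu side chains are deprotonated (−1), and with His taken as neutral all other side chains carry no charge.
Positive (K, R): none → +0.
Negative (D, E): Glu1, Asp5, Asp12 → −3.
Net charge = (+0) + (−3) = −3.

-3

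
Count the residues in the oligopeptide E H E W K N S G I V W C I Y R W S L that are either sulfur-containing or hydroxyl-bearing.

4

Sulfur-containing: C, M. Hydroxyl-bearing: S, T, Y.
Sulfur-containing residues here: C12 (1).
Hydroxyl-bearing residues here: S7, Y14, S17 (3).
The two groups share no amino acid, so total = 1 + 3 = 4.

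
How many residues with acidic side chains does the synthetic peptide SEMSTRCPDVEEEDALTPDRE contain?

8

Only D (aspartate) and E (glutamate) carry a side-chain carboxylic acid.
Matching residues: E2, D9, E11, E12, E13, D14, D19, E21.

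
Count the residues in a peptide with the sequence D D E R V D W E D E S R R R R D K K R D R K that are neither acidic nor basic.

Acidic: D, E. Basic: K, R, H. All other residues are neither.
Matching residues: V5, W7, S11.

3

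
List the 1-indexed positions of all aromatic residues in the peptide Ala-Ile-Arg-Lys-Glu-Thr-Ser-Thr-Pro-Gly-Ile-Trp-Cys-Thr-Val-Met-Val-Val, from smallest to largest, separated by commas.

12

The aromatic amino acids are Phe (F, benzyl), Trp (W, indole), and Tyr (Y, phenol).
Matching residues: Trp12.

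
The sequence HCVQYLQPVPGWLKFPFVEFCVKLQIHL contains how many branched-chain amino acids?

9

The BCAAs are Val, Leu, and Ile — aliphatic side chains with a branch point.
Matching residues: V3, L6, V9, L13, V18, V22, L24, I26, L28.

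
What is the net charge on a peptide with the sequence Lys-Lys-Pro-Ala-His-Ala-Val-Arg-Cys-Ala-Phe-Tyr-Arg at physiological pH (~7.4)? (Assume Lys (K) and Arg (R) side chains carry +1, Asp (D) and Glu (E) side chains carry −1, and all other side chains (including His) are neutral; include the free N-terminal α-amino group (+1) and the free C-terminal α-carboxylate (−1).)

Positive (K, R): Lys1, Lys2, Arg8, Arg13 → +4.
Negative (D, E): none → −0.
The N-terminus (+1) and C-terminus (−1) cancel.
Net charge = (+4) + (−0) = +4.

+4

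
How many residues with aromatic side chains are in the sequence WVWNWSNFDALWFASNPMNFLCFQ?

8

F, W, and Y each carry an aromatic ring on the side chain.
Matching residues: W1, W3, W5, F8, W12, F13, F20, F23.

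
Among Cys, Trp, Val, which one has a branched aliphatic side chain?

V, L, and I make up the branched-chain aliphatic group.
Of the listed options, only Val belongs to this group.

Val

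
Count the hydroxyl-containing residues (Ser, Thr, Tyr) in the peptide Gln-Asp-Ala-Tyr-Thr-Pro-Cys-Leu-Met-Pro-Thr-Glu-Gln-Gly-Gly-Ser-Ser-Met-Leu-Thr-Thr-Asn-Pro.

7

Matching residues: Tyr4, Thr5, Thr11, Ser16, Ser17, Thr20, Thr21.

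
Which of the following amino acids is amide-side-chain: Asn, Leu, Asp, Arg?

Asn

Asparagine (N) and glutamine (Q) have uncharged amide side chains.
Of the listed options, only Asn belongs to this group.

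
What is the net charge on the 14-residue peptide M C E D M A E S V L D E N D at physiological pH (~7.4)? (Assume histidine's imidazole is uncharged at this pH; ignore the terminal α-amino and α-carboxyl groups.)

-6

Near pH 7.4, K and R contribute +1 each, D and E contribute −1 each, and every other side chain (His included, as stated) is uncharged.
Positive (K, R): none → +0.
Negative (D, E): E3, D4, E7, D11, E12, D14 → −6.
Net charge = (+0) + (−6) = −6.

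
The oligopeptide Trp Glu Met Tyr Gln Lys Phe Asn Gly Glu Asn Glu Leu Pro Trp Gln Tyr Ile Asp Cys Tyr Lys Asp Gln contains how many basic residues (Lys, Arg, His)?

2

Matching residues: Lys6, Lys22.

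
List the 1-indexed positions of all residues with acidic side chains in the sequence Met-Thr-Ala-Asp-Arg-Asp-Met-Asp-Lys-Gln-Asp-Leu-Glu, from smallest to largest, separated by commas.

4, 6, 8, 11, 13

Only D (aspartate) and E (glutamate) carry a side-chain carboxylic acid.
Matching residues: Asp4, Asp6, Asp8, Asp11, Glu13.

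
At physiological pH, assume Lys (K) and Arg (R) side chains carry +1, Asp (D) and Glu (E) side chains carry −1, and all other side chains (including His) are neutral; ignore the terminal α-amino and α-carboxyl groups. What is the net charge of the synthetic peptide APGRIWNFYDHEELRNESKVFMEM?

-2

Positive (K, R): R4, R15, K19 → +3.
Negative (D, E): D10, E12, E13, E17, E23 → −5.
Net charge = (+3) + (−5) = −2.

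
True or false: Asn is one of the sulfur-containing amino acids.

False

Cysteine (C, thiol) and methionine (M, thioether) are the two sulfur-containing amino acids.
Asparagine is not in this group.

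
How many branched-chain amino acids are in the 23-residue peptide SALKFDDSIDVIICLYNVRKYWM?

7

The BCAAs are Val, Leu, and Ile — aliphatic side chains with a branch point.
Matching residues: L3, I9, V11, I12, I13, L15, V18.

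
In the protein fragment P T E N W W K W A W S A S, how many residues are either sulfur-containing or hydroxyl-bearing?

3

Sulfur-containing: C, M. Hydroxyl-bearing: S, T, Y.
Sulfur-containing residues here: none (0).
Hydroxyl-bearing residues here: T2, S11, S13 (3).
The two groups share no amino acid, so total = 0 + 3 = 3.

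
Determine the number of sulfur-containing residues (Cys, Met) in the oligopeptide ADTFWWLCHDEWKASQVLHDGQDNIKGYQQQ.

1

Matching residues: C8.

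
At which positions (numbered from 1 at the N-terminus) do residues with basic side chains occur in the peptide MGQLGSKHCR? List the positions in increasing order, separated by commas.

K, R, and H are the three residues with basic side chains (ε-amine, guanidinium, and imidazole respectively).
Matching residues: K7, H8, R10.

7, 8, 10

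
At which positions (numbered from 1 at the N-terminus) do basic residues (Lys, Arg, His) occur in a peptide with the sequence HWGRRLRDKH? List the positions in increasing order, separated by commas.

Matching residues: H1, R4, R5, R7, K9, H10.

1, 4, 5, 7, 9, 10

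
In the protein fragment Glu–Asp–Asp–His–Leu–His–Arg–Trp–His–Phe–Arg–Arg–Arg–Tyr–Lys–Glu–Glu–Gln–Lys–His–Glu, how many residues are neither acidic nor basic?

Acidic: D, E. Basic: K, R, H. All other residues are neither.
Matching residues: Leu5, Trp8, Phe10, Tyr14, Gln18.

5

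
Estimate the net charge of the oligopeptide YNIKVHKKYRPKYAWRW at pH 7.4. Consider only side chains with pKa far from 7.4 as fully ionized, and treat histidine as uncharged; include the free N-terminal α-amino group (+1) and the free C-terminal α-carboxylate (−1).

+6

At pH ~7.4 the Lys and Arg side chains are protonated (+1), the Asp and Glu side chains are deprotonated (−1), and with His taken as neutral all other side chains carry no charge.
Positive (K, R): K4, K7, K8, R10, K12, R16 → +6.
Negative (D, E): none → −0.
The N-terminus (+1) and C-terminus (−1) cancel.
Net charge = (+6) + (−0) = +6.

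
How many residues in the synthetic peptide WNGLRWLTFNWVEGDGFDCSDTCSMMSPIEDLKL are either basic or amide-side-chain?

4

Basic: H, K, R. Amide-side-chain: N, Q.
Basic residues here: R5, K33 (2).
Amide-side-chain residues here: N2, N10 (2).
The two groups share no amino acid, so total = 2 + 2 = 4.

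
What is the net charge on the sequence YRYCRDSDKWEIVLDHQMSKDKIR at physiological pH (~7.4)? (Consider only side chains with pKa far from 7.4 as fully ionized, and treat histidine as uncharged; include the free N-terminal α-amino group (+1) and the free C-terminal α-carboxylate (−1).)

Near pH 7.4, K and R contribute +1 each, D and E contribute −1 each, and every other side chain (His included, as stated) is uncharged.
Positive (K, R): R2, R5, K9, K20, K22, R24 → +6.
Negative (D, E): D6, D8, E11, D15, D21 → −5.
The N-terminus (+1) and C-terminus (−1) cancel.
Net charge = (+6) + (−5) = +1.

+1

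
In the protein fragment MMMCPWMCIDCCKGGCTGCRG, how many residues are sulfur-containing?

Only Cys (C) and Met (M) have a sulfur atom in the side chain.
Matching residues: M1, M2, M3, C4, M7, C8, C11, C12, C16, C19.

10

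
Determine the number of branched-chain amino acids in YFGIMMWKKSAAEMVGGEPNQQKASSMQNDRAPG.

2

The BCAAs are Val, Leu, and Ile — aliphatic side chains with a branch point.
Matching residues: I4, V15.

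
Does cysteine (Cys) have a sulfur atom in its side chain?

Yes

Cysteine (C, thiol) and methionine (M, thioether) are the two sulfur-containing amino acids.
Cysteine is in this group.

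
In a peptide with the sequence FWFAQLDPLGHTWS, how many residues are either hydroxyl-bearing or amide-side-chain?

Hydroxyl-bearing: S, T, Y. Amide-side-chain: N, Q.
Hydroxyl-bearing residues here: T12, S14 (2).
Amide-side-chain residues here: Q5 (1).
The two groups share no amino acid, so total = 2 + 1 = 3.

3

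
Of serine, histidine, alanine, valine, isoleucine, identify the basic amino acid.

Lysine (K), arginine (R), and histidine (H) have basic, nitrogen-containing side chains.
Of the listed options, only histidine belongs to this group.

histidine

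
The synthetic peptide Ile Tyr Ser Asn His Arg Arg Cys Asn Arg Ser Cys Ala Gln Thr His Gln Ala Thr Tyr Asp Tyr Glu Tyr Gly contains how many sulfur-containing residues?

Cysteine (C, thiol) and methionine (M, thioether) are the two sulfur-containing amino acids.
Matching residues: Cys8, Cys12.

2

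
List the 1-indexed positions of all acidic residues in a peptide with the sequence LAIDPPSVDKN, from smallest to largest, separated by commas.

4, 9

Aspartate (D) and glutamate (E) have carboxylic-acid side chains and are the acidic amino acids.
Matching residues: D4, D9.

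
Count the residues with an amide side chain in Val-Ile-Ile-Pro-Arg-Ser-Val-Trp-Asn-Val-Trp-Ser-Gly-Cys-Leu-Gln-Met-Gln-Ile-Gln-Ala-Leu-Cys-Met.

Asparagine (N) and glutamine (Q) have uncharged amide side chains.
Matching residues: Asn9, Gln16, Gln18, Gln20.

4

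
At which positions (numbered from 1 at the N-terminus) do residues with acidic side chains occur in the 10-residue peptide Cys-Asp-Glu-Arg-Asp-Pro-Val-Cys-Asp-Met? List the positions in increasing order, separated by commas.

2, 3, 5, 9

Aspartate (D) and glutamate (E) have carboxylic-acid side chains and are the acidic amino acids.
Matching residues: Asp2, Glu3, Asp5, Asp9.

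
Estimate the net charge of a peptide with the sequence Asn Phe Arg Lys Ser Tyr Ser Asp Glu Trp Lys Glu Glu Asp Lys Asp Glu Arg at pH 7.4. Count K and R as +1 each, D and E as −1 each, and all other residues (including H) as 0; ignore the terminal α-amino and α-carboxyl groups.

-2

Positive (K, R): Arg3, Lys4, Lys11, Lys15, Arg18 → +5.
Negative (D, E): Asp8, Glu9, Glu12, Glu13, Asp14, Asp16, Glu17 → −7.
Net charge = (+5) + (−7) = −2.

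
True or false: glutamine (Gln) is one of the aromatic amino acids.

False

F, W, and Y each carry an aromatic ring on the side chain.
Glutamine is not in this group.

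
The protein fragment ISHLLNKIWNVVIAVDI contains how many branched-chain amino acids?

9

Valine (V), leucine (L), and isoleucine (I) are the branched-chain amino acids.
Matching residues: I1, L4, L5, I8, V11, V12, I13, V15, I17.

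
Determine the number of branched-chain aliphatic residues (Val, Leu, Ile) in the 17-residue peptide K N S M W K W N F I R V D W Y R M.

Matching residues: I10, V12.

2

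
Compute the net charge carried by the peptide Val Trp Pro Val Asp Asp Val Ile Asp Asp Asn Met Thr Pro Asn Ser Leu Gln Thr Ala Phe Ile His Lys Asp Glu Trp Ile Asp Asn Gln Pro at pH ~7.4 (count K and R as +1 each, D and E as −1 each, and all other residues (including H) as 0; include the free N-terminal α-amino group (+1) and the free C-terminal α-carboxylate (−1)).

Positive (K, R): Lys24 → +1.
Negative (D, E): Asp5, Asp6, Asp9, Asp10, Asp25, Glu26, Asp29 → −7.
The N-terminus (+1) and C-terminus (−1) cancel.
Net charge = (+1) + (−7) = −6.

-6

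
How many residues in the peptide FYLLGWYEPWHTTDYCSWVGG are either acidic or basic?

Acidic: D, E. Basic: H, K, R.
Acidic residues here: E8, D14 (2).
Basic residues here: H11 (1).
The two groups share no amino acid, so total = 2 + 1 = 3.

3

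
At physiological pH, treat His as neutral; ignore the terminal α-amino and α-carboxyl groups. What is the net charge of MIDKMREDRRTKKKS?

+4

Near pH 7.4, K and R contribute +1 each, D and E contribute −1 each, and every other side chain (His included, as stated) is uncharged.
Positive (K, R): K4, R6, R9, R10, K12, K13, K14 → +7.
Negative (D, E): D3, E7, D8 → −3.
Net charge = (+7) + (−3) = +4.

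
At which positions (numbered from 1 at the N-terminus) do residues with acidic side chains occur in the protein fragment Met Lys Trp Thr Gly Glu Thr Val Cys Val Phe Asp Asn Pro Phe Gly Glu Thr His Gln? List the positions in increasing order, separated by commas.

Only D (aspartate) and E (glutamate) carry a side-chain carboxylic acid.
Matching residues: Glu6, Asp12, Glu17.

6, 12, 17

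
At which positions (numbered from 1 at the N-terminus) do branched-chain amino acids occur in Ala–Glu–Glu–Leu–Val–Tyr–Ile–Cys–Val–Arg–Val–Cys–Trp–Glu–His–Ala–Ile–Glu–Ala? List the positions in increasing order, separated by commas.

4, 5, 7, 9, 11, 17

V, L, and I make up the branched-chain aliphatic group.
Matching residues: Leu4, Val5, Ile7, Val9, Val11, Ile17.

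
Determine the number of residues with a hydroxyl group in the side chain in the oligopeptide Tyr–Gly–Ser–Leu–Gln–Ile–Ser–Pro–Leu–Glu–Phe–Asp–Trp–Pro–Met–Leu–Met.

3

Serine (S), threonine (T), and tyrosine (Y) each carry a hydroxyl group on the side chain.
Matching residues: Tyr1, Ser3, Ser7.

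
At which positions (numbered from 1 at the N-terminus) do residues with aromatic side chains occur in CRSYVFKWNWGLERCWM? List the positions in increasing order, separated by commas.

The aromatic amino acids are Phe (F, benzyl), Trp (W, indole), and Tyr (Y, phenol).
Matching residues: Y4, F6, W8, W10, W16.

4, 6, 8, 10, 16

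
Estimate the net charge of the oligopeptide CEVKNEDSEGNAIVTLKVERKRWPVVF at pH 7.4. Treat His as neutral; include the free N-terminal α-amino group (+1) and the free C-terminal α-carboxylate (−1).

Near pH 7.4, K and R contribute +1 each, D and E contribute −1 each, and every other side chain (His included, as stated) is uncharged.
Positive (K, R): K4, K17, R20, K21, R22 → +5.
Negative (D, E): E2, E6, D7, E9, E19 → −5.
The N-terminus (+1) and C-terminus (−1) cancel.
Net charge = (+5) + (−5) = 0.

0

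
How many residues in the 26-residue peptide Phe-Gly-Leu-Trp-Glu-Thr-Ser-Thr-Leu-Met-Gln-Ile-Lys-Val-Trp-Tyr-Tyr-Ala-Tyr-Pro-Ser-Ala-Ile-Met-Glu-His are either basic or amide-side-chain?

3

Basic: H, K, R. Amide-side-chain: N, Q.
Basic residues here: Lys13, His26 (2).
Amide-side-chain residues here: Gln11 (1).
The two groups share no amino acid, so total = 2 + 1 = 3.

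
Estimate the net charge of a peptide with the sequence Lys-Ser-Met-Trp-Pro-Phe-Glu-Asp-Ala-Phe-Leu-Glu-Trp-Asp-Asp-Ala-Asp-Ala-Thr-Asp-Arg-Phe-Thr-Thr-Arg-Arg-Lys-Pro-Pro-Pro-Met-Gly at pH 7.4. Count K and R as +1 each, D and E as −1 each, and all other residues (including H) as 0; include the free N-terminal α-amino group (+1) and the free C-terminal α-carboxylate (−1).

-2

Positive (K, R): Lys1, Arg21, Arg25, Arg26, Lys27 → +5.
Negative (D, E): Glu7, Asp8, Glu12, Asp14, Asp15, Asp17, Asp20 → −7.
The N-terminus (+1) and C-terminus (−1) cancel.
Net charge = (+5) + (−7) = −2.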